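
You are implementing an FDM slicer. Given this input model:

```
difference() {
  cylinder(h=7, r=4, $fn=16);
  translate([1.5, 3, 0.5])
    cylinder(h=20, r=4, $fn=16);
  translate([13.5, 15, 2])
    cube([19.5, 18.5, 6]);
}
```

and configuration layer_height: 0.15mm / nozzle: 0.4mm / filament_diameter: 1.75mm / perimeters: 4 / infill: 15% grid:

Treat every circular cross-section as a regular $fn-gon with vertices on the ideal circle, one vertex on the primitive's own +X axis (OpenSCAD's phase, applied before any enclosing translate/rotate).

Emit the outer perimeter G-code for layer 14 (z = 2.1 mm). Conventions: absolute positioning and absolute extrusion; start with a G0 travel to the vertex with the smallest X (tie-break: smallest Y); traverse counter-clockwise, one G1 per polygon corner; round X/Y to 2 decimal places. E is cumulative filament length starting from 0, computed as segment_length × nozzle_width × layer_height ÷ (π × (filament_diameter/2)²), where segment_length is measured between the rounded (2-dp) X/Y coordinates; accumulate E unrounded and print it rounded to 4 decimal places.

At z = 2.1 mm: the r=4 cylinder contributes a regular 16-gon of circumradius 4; the r=4 cylinder at (1.5, 3) gives a regular 16-gon of circumradius 4 (constant along its height); the cube at (13.5, 15) is present — its section is the full 19.5×18.5 rectangle; Taking the first minus the rest: starting from the r=4 cylinder, the r=4 cylinder at (1.5, 3) partially overlaps it — only the 23.31 mm² overlap (of its 48.98 mm²) is removed, clipping the outline; the 19.5×18.5 cube at (13.5, 15) misses the remaining region (no effect) — 1 connected region. The outline is a single polygon with 18 vertices. Extrusion per mm of travel: 0.4 × 0.15 / (π × 0.875²) = 0.024945. Accumulating E over each segment gives final E = 0.6233.

G0 X-4.00 Y0.00 Z2.10
G1 X-3.70 Y-1.53 E0.0389
G1 X-2.83 Y-2.83 E0.0779
G1 X-1.53 Y-3.70 E0.1169
G1 X0.00 Y-4.00 E0.1558
G1 X1.53 Y-3.70 E0.1947
G1 X2.83 Y-2.83 E0.2337
G1 X3.70 Y-1.53 E0.2728
G1 X3.99 Y-0.06 E0.3101
G1 X3.03 Y-0.70 E0.3389
G1 X1.50 Y-1.00 E0.3778
G1 X-0.03 Y-0.70 E0.4167
G1 X-1.33 Y0.17 E0.4557
G1 X-2.20 Y1.47 E0.4947
G1 X-2.50 Y3.00 E0.5336
G1 X-2.49 Y3.06 E0.5352
G1 X-2.83 Y2.83 E0.5454
G1 X-3.70 Y1.53 E0.5844
G1 X-4.00 Y0.00 E0.6233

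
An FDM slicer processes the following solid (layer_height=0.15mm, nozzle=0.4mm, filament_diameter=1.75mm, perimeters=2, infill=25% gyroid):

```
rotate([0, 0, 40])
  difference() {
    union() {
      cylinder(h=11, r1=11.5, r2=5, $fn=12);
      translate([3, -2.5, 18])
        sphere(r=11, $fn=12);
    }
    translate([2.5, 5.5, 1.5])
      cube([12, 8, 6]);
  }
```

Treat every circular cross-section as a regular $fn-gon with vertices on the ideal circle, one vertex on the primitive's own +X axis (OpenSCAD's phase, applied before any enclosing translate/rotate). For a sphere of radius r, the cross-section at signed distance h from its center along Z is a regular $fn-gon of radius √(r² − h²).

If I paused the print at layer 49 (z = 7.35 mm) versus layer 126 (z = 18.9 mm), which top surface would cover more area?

layer 126 (z = 18.9 mm)

Layer 49 (z = 7.35): the cone (r1=11.5→r2=5) has section circumradius 7.157 here — a regular 12-gon (area = (12/2)·7.157²·sin(360°/12) = 153.66 mm²); the r=11 sphere at (3, -2.5) slices to a regular 12-gon of circumradius 2.753 (√(r²−h²) with h=10.65 from center) (area = (12/2)·2.753²·sin(360°/12) = 22.73 mm²); Taking the union: the r=11 sphere at (3, -2.5) lies entirely inside the cone, so the union is just the cone — area = 153.66 mm²; the cube at (2.5, 5.5) is present — its section is the full 12×8 rectangle (area 96.00 mm²); After the difference (first − rest): starting from that combined region (153.66 mm²), the 12×8 cube at (2.5, 5.5) partially overlaps it — only the 1.15 mm² overlap (of its 96.00 mm²) is removed, clipping the outline — area = 152.51 mm²; (whole slice rotated 40° about Z — lengths, areas and connectivity unchanged). So its area = 152.51 mm². Layer 126 (z = 18.9): the cone does not reach this height (z outside [0, 11]); the r=11 sphere at (3, -2.5) contributes a regular 12-gon of circumradius √(11²−0.9²) = 10.963 (area = (12/2)·10.963²·sin(360°/12) = 360.57 mm²); Taking the union: only the r=11 sphere at (3, -2.5) is present, so the union is just that shape — area = 360.57 mm²; the cube at (2.5, 5.5) does not reach this height (z outside [1.5, 7.5]); Taking the first minus the rest: none of the subtracted shapes is present at this height, so that combined region is unchanged — area = 360.57 mm²; (whole slice rotated 40° about Z — lengths, areas and connectivity unchanged). So its area = 360.57 mm². Layer 126 is larger (360.57 vs 152.51 mm²).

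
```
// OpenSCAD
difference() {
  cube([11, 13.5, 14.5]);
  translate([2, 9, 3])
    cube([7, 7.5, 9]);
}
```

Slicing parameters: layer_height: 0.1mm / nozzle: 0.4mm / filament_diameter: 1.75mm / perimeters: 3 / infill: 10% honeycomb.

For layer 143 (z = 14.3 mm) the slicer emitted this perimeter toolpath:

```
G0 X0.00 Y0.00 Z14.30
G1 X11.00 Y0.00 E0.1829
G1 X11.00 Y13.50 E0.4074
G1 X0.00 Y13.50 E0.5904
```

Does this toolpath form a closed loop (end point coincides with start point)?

Start point (G0): (0.00, 0.00). End point (last G1): the path does not return to the start — open.

no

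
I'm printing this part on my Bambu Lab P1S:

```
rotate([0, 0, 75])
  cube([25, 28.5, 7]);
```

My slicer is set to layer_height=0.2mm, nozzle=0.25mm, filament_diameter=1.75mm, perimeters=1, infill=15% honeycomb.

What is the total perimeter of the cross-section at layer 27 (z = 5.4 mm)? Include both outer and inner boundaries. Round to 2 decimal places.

107.00 mm

At z = 5.4 mm: the cube is present — its section is the full 25×28.5 rectangle (perimeter 107.00 mm); (rotated 75° about Z; rotation is an isometry so areas/perimeters/island counts are preserved). Overall, the cross-section is a single solid region. Total boundary length (outer) = 107.00 mm.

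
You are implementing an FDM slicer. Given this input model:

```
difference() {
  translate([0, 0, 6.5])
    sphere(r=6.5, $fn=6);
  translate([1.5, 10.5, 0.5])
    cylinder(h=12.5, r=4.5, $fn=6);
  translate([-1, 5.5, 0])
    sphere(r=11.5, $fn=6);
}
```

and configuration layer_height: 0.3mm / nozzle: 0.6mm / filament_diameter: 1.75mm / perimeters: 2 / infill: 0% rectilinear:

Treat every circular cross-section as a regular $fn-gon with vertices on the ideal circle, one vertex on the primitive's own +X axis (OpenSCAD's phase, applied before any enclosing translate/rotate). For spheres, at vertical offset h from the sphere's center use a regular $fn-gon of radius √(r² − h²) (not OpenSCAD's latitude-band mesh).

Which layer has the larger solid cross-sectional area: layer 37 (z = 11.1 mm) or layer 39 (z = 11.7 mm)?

layer 37 (z = 11.1 mm)

Layer 37 (z = 11.1): the r=6.5 sphere contributes a regular 6-gon of circumradius √(6.5²−4.6²) = 4.592 (area = (6/2)·4.592²·sin(360°/6) = 54.79 mm²); the r=4.5 cylinder at (1.5, 10.5) contributes a regular 6-gon of circumradius 4.5 (area = (6/2)·4.500²·sin(360°/6) = 52.61 mm²); the r=11.5 sphere at (-1, 5.5) slices to a regular 6-gon of circumradius 3.007 (√(r²−h²) with h=11.1 from center) (area = (6/2)·3.007²·sin(360°/6) = 23.49 mm²); Taking the first minus the rest: starting from the r=6.5 sphere (54.79 mm²), the r=4.5 cylinder at (1.5, 10.5) misses the remaining region (no effect); the r=11.5 sphere at (-1, 5.5) partially overlaps it — only the 3.63 mm² overlap (of its 23.49 mm²) is removed, clipping the outline — area = 51.17 mm². So its area = 51.17 mm². Layer 39 (z = 11.7): the sphere: section is a regular 6-gon, circumradius = √(r²−h²) = √(6.5²−5.2²) = 3.900 (area = (6/2)·3.900²·sin(360°/6) = 39.52 mm²); the r=4.5 cylinder at (1.5, 10.5) contributes a regular 6-gon of circumradius 4.5 (area = (6/2)·4.500²·sin(360°/6) = 52.61 mm²); the sphere at (-1, 5.5) is absent (|z−center|=11.700 > r=11.5); Subtracting the remaining from the first: starting from the r=6.5 sphere (39.52 mm²), the r=4.5 cylinder at (1.5, 10.5) misses the remaining region (no effect) — area = 39.52 mm². So its area = 39.52 mm². Layer 37 is larger (51.17 vs 39.52 mm²).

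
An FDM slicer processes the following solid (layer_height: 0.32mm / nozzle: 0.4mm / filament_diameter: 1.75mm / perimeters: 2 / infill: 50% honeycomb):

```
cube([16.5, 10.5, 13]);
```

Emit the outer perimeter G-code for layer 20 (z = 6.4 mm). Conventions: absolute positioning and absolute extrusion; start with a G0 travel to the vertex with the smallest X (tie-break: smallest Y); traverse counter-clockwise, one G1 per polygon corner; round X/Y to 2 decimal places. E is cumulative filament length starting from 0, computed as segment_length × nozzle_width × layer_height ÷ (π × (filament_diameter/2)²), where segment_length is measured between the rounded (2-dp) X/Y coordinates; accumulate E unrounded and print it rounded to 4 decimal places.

G0 X0.00 Y0.00 Z6.40
G1 X16.50 Y0.00 E0.8781
G1 X16.50 Y10.50 E1.4368
G1 X0.00 Y10.50 E2.3149
G1 X0.00 Y0.00 E2.8737

At z = 6.4 mm: the cube is present — its section is the full 16.5×10.5 rectangle. The outline is a single polygon with 4 vertices. Extrusion per mm of travel: 0.4 × 0.32 / (π × 0.875²) = 0.053216. Accumulating E over each segment gives final E = 2.8737.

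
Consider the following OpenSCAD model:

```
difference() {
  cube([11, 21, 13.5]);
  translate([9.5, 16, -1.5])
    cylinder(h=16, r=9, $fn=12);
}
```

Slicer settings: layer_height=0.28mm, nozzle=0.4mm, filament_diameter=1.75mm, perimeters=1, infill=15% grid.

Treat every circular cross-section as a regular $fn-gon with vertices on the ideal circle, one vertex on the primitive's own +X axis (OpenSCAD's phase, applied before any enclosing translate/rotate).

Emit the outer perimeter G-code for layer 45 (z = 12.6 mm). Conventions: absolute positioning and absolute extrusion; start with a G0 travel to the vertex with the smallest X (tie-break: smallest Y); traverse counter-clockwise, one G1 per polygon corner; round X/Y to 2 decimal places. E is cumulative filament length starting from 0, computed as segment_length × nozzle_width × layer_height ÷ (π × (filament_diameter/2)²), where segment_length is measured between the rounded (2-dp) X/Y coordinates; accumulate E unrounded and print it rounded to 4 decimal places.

At z = 12.6 mm: the cube is present — its section is the full 11×21 rectangle; the r=9 cylinder at (9.5, 16) contributes a regular 12-gon of circumradius 9; After the difference (first − rest): starting from the 11×21 cube, the r=9 cylinder at (9.5, 16) partially overlaps it — only the 123.01 mm² overlap (of its 243.00 mm²) is removed, clipping the outline — 1 connected region. The outline is a single polygon with 10 vertices. Extrusion per mm of travel: 0.4 × 0.28 / (π × 0.875²) = 0.046564. Accumulating E over each segment gives final E = 2.9103.

G0 X0.00 Y0.00 Z12.60
G1 X11.00 Y0.00 E0.5122
G1 X11.00 Y7.40 E0.8568
G1 X9.50 Y7.00 E0.9291
G1 X5.00 Y8.21 E1.1460
G1 X1.71 Y11.50 E1.3627
G1 X0.50 Y16.00 E1.5797
G1 X1.71 Y20.50 E1.7967
G1 X2.21 Y21.00 E1.8296
G1 X0.00 Y21.00 E1.9325
G1 X0.00 Y0.00 E2.9103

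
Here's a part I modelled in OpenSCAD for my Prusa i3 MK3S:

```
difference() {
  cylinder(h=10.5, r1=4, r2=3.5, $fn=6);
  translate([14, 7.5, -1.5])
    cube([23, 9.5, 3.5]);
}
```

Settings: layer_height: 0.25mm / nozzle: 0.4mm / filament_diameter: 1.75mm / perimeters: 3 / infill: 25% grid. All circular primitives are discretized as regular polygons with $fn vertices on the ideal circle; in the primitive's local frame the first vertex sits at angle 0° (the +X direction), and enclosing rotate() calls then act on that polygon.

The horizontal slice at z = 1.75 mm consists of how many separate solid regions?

At z = 1.75 mm: the cone contributes a regular 6-gon of circumradius 3.917 (interpolated between r1=4 and r2=3.5 at t=0.167); the cube at (14, 7.5) (footprint 23×9.5) is included at this height; Subtracting the remaining from the first: starting from the cone, the 23×9.5 cube at (14, 7.5) misses the remaining region (no effect) — 1 connected region. The result has 1 disconnected region.

1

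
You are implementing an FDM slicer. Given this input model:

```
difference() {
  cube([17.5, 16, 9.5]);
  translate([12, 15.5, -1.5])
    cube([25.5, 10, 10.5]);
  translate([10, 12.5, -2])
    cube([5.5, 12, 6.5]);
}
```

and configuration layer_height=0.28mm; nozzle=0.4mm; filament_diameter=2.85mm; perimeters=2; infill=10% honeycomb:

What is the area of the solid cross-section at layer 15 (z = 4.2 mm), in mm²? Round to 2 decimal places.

259.75 mm²

At z = 4.2 mm: the 17.5×16 cube contributes its full rectangle (area 280.00 mm²); the cube at (12, 15.5) is present — its section is the full 25.5×10 rectangle (area 255.00 mm²); the cube at (10, 12.5) (footprint 5.5×12) is included at this height (area 66.00 mm²); After the difference (first − rest): starting from the 17.5×16 cube (280.00 mm²), the 25.5×10 cube at (12, 15.5) partially overlaps it — only the 2.75 mm² overlap (of its 255.00 mm²) is removed, clipping the outline; the 5.5×12 cube at (10, 12.5) partially overlaps it — only the 17.50 mm² overlap (of its 66.00 mm²) is removed, clipping the outline — area = 259.75 mm². Overall, the cross-section is a single solid region. Net area = 259.75 mm².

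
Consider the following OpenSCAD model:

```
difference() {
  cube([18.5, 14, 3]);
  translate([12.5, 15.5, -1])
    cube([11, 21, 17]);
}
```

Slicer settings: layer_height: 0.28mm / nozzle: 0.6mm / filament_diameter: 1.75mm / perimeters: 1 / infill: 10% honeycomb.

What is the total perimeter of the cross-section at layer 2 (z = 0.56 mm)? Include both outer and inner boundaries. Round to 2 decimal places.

At z = 0.56 mm: the cube (footprint 18.5×14) is included at this height (perimeter 65.00 mm); the 11×21 cube at (12.5, 15.5) contributes its full rectangle (perimeter 64.00 mm); Taking the first minus the rest: starting from the 18.5×14 cube, the 11×21 cube at (12.5, 15.5) misses the remaining region (no effect) — boundary = 65.00 mm. Overall, the cross-section is a single solid region. Total boundary length (outer) = 65.00 mm.

65.00 mm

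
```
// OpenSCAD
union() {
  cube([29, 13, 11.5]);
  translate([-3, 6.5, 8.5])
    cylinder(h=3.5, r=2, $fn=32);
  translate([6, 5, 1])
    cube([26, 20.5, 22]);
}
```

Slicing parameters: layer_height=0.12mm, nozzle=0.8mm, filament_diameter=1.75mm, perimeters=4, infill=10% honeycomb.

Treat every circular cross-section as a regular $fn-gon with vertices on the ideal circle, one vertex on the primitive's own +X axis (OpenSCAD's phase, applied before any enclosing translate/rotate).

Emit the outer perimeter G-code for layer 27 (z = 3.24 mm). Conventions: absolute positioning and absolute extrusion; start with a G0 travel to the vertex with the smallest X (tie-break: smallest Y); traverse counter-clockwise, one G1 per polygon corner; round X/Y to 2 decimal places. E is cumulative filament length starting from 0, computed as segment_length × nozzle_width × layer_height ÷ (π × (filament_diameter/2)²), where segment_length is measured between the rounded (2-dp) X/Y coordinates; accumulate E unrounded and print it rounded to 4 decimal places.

At z = 3.24 mm: the 29×13 cube contributes its full rectangle; the cylinder at (-3, 6.5) does not reach this height (z outside [8.5, 12]); the cube at (6, 5) (footprint 26×20.5) is included at this height; Merging all regions: the regions partially overlap (shared area 184.00 mm²), so overlapping operands fuse into one piece — 1 connected region. The outline is a single polygon with 8 vertices. Extrusion per mm of travel: 0.8 × 0.12 / (π × 0.875²) = 0.039912. Accumulating E over each segment gives final E = 4.5899.

G0 X0.00 Y0.00 Z3.24
G1 X29.00 Y0.00 E1.1575
G1 X29.00 Y5.00 E1.3570
G1 X32.00 Y5.00 E1.4767
G1 X32.00 Y25.50 E2.2949
G1 X6.00 Y25.50 E3.3327
G1 X6.00 Y13.00 E3.8316
G1 X0.00 Y13.00 E4.0710
G1 X0.00 Y0.00 E4.5899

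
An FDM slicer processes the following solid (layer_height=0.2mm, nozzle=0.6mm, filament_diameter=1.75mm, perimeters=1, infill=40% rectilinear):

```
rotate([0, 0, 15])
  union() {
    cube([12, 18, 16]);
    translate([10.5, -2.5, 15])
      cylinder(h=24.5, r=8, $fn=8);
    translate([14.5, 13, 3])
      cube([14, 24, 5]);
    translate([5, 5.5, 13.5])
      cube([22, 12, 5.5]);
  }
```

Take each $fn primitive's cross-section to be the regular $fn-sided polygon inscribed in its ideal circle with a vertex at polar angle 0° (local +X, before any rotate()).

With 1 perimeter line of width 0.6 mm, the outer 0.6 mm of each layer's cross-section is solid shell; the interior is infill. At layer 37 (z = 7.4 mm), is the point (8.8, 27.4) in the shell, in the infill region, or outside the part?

infill

At z = 7.4 mm: the 12×18 cube contributes its full rectangle; the cylinder at (10.5, -2.5) does not reach this height (z outside [15, 39.5]); the cube at (14.5, 13) is present — its section is the full 14×24 rectangle; the cube at (5, 5.5) is absent (z outside [13.5, 19]); Merging all regions: the 2 present regions are separate (no shared area or edge), so areas and boundary lengths simply add and each stays a separate island — 2 connected regions; (whole slice rotated 15° about Z — lengths, areas and connectivity unchanged). Overall, the cross-section has 2 separate islands. Undo the 15° rotation: the query point maps to (15.592, 24.189) in the un-rotated model frame. The nearest boundary edge runs (14.50, 13.00)→(14.50, 37.00); distance from the point to it = 1.09 mm. (Shell/infill is judged within the island containing the point — the largest one.) The point is inside the cross-section and 1.09 mm from the nearest boundary — more than the 0.6 mm shell width (1 × 0.6), so it's in the infill interior.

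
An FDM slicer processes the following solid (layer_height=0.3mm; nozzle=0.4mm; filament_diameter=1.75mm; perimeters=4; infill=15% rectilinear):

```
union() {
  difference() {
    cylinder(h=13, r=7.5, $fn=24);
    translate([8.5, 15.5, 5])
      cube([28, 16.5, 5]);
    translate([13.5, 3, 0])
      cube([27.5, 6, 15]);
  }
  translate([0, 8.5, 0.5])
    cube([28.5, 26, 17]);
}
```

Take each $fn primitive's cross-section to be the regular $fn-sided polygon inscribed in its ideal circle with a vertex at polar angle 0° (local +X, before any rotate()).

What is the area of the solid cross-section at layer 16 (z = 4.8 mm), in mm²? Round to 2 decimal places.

At z = 4.8 mm: the r=7.5 cylinder gives a regular 24-gon of circumradius 7.5 (constant along its height) (area = (24/2)·7.500²·sin(360°/24) = 174.70 mm²); the cube at (8.5, 15.5) is not intersected at this z (z outside [5, 10]); the cube at (13.5, 3) (footprint 27.5×6) is included at this height (area 165.00 mm²); Subtracting the remaining from the first: starting from the r=7.5 cylinder (174.70 mm²), the 27.5×6 cube at (13.5, 3) misses the remaining region (no effect) — area = 174.70 mm²; the cube at (0, 8.5) (footprint 28.5×26) is included at this height (area 741.00 mm²); Combining (union): the 2 present regions are separate (no shared area or edge), so areas and boundary lengths simply add and each stays a separate island — area = 915.70 mm². Overall, the cross-section has 2 separate islands. Net area = 915.70 mm².

915.70 mm²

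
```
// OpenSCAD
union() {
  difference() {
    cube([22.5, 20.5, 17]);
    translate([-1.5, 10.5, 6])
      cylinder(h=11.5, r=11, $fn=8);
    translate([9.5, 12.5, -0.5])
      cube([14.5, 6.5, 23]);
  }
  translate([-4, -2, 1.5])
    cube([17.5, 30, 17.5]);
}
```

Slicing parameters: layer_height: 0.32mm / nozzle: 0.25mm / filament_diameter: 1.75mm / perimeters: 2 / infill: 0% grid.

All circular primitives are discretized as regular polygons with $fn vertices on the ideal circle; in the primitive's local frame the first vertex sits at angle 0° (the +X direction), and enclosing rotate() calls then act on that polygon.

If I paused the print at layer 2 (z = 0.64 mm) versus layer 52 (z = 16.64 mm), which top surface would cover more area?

Layer 2 (z = 0.64): the cube is present — its section is the full 22.5×20.5 rectangle (area 461.25 mm²); the cylinder at (-1.5, 10.5) is absent (z outside [6, 17.5]); the 14.5×6.5 cube at (9.5, 12.5) contributes its full rectangle (area 94.25 mm²); Subtracting the remaining from the first: starting from the 22.5×20.5 cube (461.25 mm²), the 14.5×6.5 cube at (9.5, 12.5) partially overlaps it — only the 84.50 mm² overlap (of its 94.25 mm²) is removed, clipping the outline — area = 376.75 mm²; the cube at (-4, -2) is absent (z outside [1.5, 19]); Combining (union): only that combined region is present, so the union is just that shape — area = 376.75 mm². So its area = 376.75 mm². Layer 52 (z = 16.64): the 22.5×20.5 cube contributes its full rectangle (area 461.25 mm²); the r=11 cylinder at (-1.5, 10.5) gives a regular 8-gon of circumradius 11 (constant along its height) (area = (8/2)·11.000²·sin(360°/8) = 342.24 mm²); the cube at (9.5, 12.5) is present — its section is the full 14.5×6.5 rectangle (area 94.25 mm²); Subtracting the remaining from the first: starting from the 22.5×20.5 cube (461.25 mm²), the r=11 cylinder at (-1.5, 10.5) partially overlaps it — only the 138.88 mm² overlap (of its 342.24 mm²) is removed, clipping the outline; the 14.5×6.5 cube at (9.5, 12.5) partially overlaps it — only the 84.50 mm² overlap (of its 94.25 mm²) is removed, clipping the outline — area = 237.87 mm²; the cube at (-4, -2) is present — its section is the full 17.5×30 rectangle (area 525.00 mm²); Merging all regions: the regions partially overlap — summed areas 762.87 mm² minus the doubly-counted overlap 111.87 mm² gives 651.00 mm² — area = 651.00 mm². So its area = 651.00 mm². Layer 52 is larger (651.00 vs 376.75 mm²).

layer 52 (z = 16.64 mm)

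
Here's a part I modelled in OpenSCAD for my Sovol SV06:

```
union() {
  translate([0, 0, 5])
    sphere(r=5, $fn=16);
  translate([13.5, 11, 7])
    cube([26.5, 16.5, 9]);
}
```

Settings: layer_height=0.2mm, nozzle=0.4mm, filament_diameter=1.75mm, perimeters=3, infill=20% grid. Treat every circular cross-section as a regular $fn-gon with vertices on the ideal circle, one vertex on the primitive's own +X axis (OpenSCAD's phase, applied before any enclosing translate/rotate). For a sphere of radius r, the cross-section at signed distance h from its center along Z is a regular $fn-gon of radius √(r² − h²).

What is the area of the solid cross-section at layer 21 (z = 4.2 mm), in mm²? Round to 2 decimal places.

At z = 4.2 mm: the sphere: section is a regular 16-gon, circumradius = √(r²−h²) = √(5²−0.8²) = 4.936 (area = (16/2)·4.936²·sin(360°/16) = 74.58 mm²); the cube at (13.5, 11) is not intersected at this z (z outside [7, 16]); Combining (union): only the r=5 sphere is present, so the union is just that shape — area = 74.58 mm². Overall, the cross-section is a single solid region. Net area = 74.58 mm².

74.58 mm²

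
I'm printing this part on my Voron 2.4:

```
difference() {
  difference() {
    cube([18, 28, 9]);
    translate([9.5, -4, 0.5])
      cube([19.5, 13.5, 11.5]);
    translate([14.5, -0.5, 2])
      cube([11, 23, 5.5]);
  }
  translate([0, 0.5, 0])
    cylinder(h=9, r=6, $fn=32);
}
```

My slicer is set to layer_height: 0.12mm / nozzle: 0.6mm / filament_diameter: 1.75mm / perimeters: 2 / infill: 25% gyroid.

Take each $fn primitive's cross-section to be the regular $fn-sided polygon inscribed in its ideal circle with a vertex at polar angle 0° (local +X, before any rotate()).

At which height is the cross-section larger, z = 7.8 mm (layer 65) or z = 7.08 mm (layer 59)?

Layer 65 (z = 7.8): the 18×28 cube contributes its full rectangle (area 504.00 mm²); the cube at (9.5, -4) is present — its section is the full 19.5×13.5 rectangle (area 263.25 mm²); the cube at (14.5, -0.5) is absent (z outside [2, 7.5]); Subtracting the remaining from the first: starting from the 18×28 cube (504.00 mm²), the 19.5×13.5 cube at (9.5, -4) partially overlaps it — only the 80.75 mm² overlap (of its 263.25 mm²) is removed, clipping the outline — area = 423.25 mm²; the r=6 cylinder at (0, 0.5) gives a regular 32-gon of circumradius 6 (constant along its height) (area = (32/2)·6.000²·sin(360°/32) = 112.37 mm²); After the difference (first − rest): starting from that combined region (423.25 mm²), the r=6 cylinder at (0, 0.5) partially overlaps it — only the 31.08 mm² overlap (of its 112.37 mm²) is removed, clipping the outline — area = 392.17 mm². So its area = 392.17 mm². Layer 59 (z = 7.08): the cube (footprint 18×28) is included at this height (area 504.00 mm²); the cube at (9.5, -4) (footprint 19.5×13.5) is included at this height (area 263.25 mm²); the 11×23 cube at (14.5, -0.5) contributes its full rectangle (area 253.00 mm²); Taking the first minus the rest: starting from the 18×28 cube (504.00 mm²), the 19.5×13.5 cube at (9.5, -4) partially overlaps it — only the 80.75 mm² overlap (of its 263.25 mm²) is removed, clipping the outline; the 11×23 cube at (14.5, -0.5) partially overlaps it — only the 45.50 mm² overlap (of its 253.00 mm²) is removed, clipping the outline — area = 377.75 mm²; the r=6 cylinder at (0, 0.5) contributes a regular 32-gon of circumradius 6 (area = (32/2)·6.000²·sin(360°/32) = 112.37 mm²); Taking the first minus the rest: starting from the result so far (377.75 mm²), the r=6 cylinder at (0, 0.5) partially overlaps it — only the 31.08 mm² overlap (of its 112.37 mm²) is removed, clipping the outline — area = 346.67 mm². So its area = 346.67 mm². Layer 65 is larger (392.17 vs 346.67 mm²).

layer 65 (z = 7.8 mm)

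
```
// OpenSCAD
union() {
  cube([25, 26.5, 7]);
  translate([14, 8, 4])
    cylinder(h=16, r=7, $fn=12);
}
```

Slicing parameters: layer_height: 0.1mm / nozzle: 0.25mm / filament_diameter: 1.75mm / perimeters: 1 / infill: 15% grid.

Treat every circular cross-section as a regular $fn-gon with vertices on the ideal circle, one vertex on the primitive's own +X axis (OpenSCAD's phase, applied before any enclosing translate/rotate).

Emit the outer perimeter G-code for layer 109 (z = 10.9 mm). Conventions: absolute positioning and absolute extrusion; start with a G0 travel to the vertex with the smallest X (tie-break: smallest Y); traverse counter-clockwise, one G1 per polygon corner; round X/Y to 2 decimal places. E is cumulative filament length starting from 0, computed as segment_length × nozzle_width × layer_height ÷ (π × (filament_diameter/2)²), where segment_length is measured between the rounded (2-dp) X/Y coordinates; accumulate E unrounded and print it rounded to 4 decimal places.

At z = 10.9 mm: the cube is absent (z outside [0, 7]); the cylinder at (14, 8): section is a regular 12-gon, circumradius r=7; Combining (union): only the r=7 cylinder at (14, 8) is present, so the union is just that shape — 1 connected region. The outline is a single polygon with 12 vertices. Extrusion per mm of travel: 0.25 × 0.1 / (π × 0.875²) = 0.010394. Accumulating E over each segment gives final E = 0.4519.

G0 X7.00 Y8.00 Z10.90
G1 X7.94 Y4.50 E0.0377
G1 X10.50 Y1.94 E0.0753
G1 X14.00 Y1.00 E0.1130
G1 X17.50 Y1.94 E0.1506
G1 X20.06 Y4.50 E0.1883
G1 X21.00 Y8.00 E0.2259
G1 X20.06 Y11.50 E0.2636
G1 X17.50 Y14.06 E0.3012
G1 X14.00 Y15.00 E0.3389
G1 X10.50 Y14.06 E0.3766
G1 X7.94 Y11.50 E0.4142
G1 X7.00 Y8.00 E0.4519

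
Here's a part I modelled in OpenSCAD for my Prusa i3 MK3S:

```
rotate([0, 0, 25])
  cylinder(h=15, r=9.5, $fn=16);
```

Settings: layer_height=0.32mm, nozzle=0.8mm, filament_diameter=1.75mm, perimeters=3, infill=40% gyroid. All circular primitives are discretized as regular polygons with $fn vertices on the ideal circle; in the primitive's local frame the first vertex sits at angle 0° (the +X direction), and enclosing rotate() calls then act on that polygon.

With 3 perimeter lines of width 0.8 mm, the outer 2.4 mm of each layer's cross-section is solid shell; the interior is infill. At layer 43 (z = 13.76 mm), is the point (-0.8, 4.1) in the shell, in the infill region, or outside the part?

At z = 13.76 mm: the cylinder: section is a regular 16-gon, circumradius r=9.5; (rotated 25° about Z; rotation is an isometry so areas/perimeters/island counts are preserved). Overall, the cross-section is a single solid region. Undo the 25° rotation: the query point maps to (1.008, 4.054) in the un-rotated model frame. The nearest boundary edge runs (3.64, 8.78)→(0.00, 9.50); distance from the point to it = 5.14 mm. The point is inside the cross-section and 5.14 mm from the nearest boundary — more than the 2.4 mm shell width (3 × 0.8), so it's in the infill interior.

infill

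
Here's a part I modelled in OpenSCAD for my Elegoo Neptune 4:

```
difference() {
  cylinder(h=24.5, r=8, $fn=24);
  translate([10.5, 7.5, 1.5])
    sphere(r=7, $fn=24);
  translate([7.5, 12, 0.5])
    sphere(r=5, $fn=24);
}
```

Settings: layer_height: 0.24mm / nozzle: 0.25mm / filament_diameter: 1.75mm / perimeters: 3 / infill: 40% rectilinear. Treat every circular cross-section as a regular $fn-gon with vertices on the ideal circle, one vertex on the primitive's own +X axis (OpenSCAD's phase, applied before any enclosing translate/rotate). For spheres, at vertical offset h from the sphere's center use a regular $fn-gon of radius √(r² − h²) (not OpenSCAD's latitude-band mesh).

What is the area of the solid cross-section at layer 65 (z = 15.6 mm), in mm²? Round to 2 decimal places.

198.77 mm²

At z = 15.6 mm: the cylinder: section is a regular 24-gon, circumradius r=8 (area = (24/2)·8.000²·sin(360°/24) = 198.77 mm²); the sphere at (10.5, 7.5) does not reach this height (|z−center|=14.100 > r=7); the sphere at (7.5, 12) is not intersected at this z (|z−center|=15.100 > r=5); Taking the first minus the rest: none of the subtracted shapes is present at this height, so the r=8 cylinder is unchanged — area = 198.77 mm². Overall, the cross-section is a single solid region. Net area = 198.77 mm².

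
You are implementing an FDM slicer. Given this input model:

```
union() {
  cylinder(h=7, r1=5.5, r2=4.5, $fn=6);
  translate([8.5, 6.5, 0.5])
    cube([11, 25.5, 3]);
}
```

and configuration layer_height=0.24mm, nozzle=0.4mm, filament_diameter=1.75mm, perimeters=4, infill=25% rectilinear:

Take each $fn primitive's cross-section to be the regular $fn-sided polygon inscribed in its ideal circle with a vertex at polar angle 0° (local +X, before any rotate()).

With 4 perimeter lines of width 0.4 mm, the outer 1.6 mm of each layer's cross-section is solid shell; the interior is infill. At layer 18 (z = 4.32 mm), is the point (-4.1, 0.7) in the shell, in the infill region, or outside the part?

At z = 4.32 mm: the cone (r1=5.5→r2=4.5) has section circumradius 4.883 here — a regular 6-gon; the cube at (8.5, 6.5) is absent (z outside [0.5, 3.5]); Merging all regions: only the cone is present, so the union is just that shape — 1 connected region. Overall, the cross-section is a single solid region. The nearest boundary edge runs (-2.44, 4.23)→(-4.88, 0.00); distance from the point to it = 0.33 mm. The point is inside the cross-section, 0.33 mm from the nearest boundary — within the 1.6 mm shell band (4 × 0.4).

shell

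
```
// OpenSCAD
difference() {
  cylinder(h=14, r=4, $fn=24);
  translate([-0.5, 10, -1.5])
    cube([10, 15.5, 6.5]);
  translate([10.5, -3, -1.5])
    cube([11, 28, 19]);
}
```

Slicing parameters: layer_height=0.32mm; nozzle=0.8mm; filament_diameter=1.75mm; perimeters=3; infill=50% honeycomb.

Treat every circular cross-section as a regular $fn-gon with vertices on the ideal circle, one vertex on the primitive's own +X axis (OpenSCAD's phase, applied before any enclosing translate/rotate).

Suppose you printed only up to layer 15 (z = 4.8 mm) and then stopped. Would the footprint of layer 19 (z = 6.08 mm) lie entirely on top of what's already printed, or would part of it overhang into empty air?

entirely on top

Compare the two slices. At z = 4.8: the r=4 cylinder gives a regular 24-gon of circumradius 4 (constant along its height) (area = (24/2)·4.000²·sin(360°/24) = 49.69 mm²); the 10×15.5 cube at (-0.5, 10) contributes its full rectangle (area 155.00 mm²); the cube at (10.5, -3) (footprint 11×28) is included at this height (area 308.00 mm²); After the difference (first − rest): starting from the r=4 cylinder (49.69 mm²), the 10×15.5 cube at (-0.5, 10) misses the remaining region (no effect); the 11×28 cube at (10.5, -3) misses the remaining region (no effect) — area = 49.69 mm². At z = 6.08: the r=4 cylinder gives a regular 24-gon of circumradius 4 (constant along its height) (area = (24/2)·4.000²·sin(360°/24) = 49.69 mm²); the cube at (-0.5, 10) is not intersected at this z (z outside [-1.5, 5]); the cube at (10.5, -3) is present — its section is the full 11×28 rectangle (area 308.00 mm²); Taking the first minus the rest: starting from the r=4 cylinder (49.69 mm²), the 11×28 cube at (10.5, -3) misses the remaining region (no effect) — area = 49.69 mm². Checking containment: the cross-section at z = 6.08 is a subset of the cross-section at z = 4.8.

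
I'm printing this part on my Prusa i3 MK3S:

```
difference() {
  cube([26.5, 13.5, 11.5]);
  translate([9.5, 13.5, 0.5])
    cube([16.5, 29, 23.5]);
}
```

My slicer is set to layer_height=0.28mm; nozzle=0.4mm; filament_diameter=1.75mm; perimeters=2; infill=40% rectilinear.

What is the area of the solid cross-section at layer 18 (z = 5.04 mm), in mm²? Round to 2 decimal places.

357.75 mm²

At z = 5.04 mm: the cube (footprint 26.5×13.5) is included at this height (area 357.75 mm²); the 16.5×29 cube at (9.5, 13.5) contributes its full rectangle (area 478.50 mm²); Subtracting the remaining from the first: starting from the 26.5×13.5 cube (357.75 mm²), the 16.5×29 cube at (9.5, 13.5) misses the remaining region (no effect) — area = 357.75 mm². Overall, the cross-section is a single solid region. Net area = 357.75 mm².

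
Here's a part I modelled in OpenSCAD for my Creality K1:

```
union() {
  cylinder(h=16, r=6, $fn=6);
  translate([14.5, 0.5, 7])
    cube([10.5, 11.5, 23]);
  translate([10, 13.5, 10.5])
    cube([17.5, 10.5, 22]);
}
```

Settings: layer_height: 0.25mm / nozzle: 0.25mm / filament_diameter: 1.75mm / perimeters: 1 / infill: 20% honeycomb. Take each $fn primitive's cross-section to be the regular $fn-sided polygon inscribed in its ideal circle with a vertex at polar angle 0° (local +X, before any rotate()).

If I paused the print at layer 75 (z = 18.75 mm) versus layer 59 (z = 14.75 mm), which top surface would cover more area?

layer 59 (z = 14.75 mm)

Layer 75 (z = 18.75): the cylinder does not reach this height (z outside [0, 16]); the 10.5×11.5 cube at (14.5, 0.5) contributes its full rectangle (area 120.75 mm²); the cube at (10, 13.5) (footprint 17.5×10.5) is included at this height (area 183.75 mm²); Merging all regions: the 2 present regions are separate (no shared area or edge), so areas and boundary lengths simply add and each stays a separate island — area = 304.50 mm². So its area = 304.50 mm². Layer 59 (z = 14.75): the r=6 cylinder gives a regular 6-gon of circumradius 6 (constant along its height) (area = (6/2)·6.000²·sin(360°/6) = 93.53 mm²); the cube at (14.5, 0.5) (footprint 10.5×11.5) is included at this height (area 120.75 mm²); the 17.5×10.5 cube at (10, 13.5) contributes its full rectangle (area 183.75 mm²); Taking the union: the 3 present regions are separate (no shared area or edge), so areas and boundary lengths simply add and each stays a separate island — area = 398.03 mm². So its area = 398.03 mm². Layer 59 is larger (398.03 vs 304.50 mm²).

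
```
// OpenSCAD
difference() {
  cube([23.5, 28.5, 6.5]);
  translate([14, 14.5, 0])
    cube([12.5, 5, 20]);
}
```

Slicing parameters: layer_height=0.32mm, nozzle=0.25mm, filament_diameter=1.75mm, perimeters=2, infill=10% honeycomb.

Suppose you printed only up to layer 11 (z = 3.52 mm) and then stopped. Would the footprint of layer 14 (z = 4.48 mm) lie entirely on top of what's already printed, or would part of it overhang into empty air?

Compare the two slices. At z = 3.52: the cube (footprint 23.5×28.5) is included at this height (area 669.75 mm²); the cube at (14, 14.5) is present — its section is the full 12.5×5 rectangle (area 62.50 mm²); Taking the first minus the rest: starting from the 23.5×28.5 cube (669.75 mm²), the 12.5×5 cube at (14, 14.5) partially overlaps it — only the 47.50 mm² overlap (of its 62.50 mm²) is removed, clipping the outline — area = 622.25 mm². At z = 4.48: the cube is present — its section is the full 23.5×28.5 rectangle (area 669.75 mm²); the cube at (14, 14.5) is present — its section is the full 12.5×5 rectangle (area 62.50 mm²); Taking the first minus the rest: starting from the 23.5×28.5 cube (669.75 mm²), the 12.5×5 cube at (14, 14.5) partially overlaps it — only the 47.50 mm² overlap (of its 62.50 mm²) is removed, clipping the outline — area = 622.25 mm². Checking containment: the cross-section at z = 4.48 is a subset of the cross-section at z = 3.52.

entirely on top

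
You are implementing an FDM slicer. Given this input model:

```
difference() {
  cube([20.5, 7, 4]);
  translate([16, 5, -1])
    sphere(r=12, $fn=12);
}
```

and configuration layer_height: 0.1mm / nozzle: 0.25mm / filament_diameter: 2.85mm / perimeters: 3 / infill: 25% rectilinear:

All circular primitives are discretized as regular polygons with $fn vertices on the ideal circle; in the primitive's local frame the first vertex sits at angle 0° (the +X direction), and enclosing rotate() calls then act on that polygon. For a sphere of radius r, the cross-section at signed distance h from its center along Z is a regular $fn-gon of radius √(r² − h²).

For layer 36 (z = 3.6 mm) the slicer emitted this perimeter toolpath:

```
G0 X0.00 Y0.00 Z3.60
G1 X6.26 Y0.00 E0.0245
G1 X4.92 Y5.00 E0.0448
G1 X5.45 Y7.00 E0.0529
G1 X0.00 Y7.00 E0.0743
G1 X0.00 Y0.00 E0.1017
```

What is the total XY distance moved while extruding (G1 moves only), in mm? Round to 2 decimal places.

25.96 mm

Sum the Euclidean lengths of each G1 segment: total = 25.96 mm.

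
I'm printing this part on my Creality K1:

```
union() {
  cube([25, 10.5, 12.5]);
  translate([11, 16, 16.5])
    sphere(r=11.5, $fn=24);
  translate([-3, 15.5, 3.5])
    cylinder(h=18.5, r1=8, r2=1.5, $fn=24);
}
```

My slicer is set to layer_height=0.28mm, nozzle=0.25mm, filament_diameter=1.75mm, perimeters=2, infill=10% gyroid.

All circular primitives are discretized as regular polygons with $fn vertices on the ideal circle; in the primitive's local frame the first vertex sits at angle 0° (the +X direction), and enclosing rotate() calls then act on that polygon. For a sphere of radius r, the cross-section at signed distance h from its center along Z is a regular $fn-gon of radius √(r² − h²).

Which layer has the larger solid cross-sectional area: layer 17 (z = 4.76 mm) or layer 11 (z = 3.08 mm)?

Layer 17 (z = 4.76): the cube is present — its section is the full 25×10.5 rectangle (area 262.50 mm²); the sphere at (11, 16) is not intersected at this z (|z−center|=11.740 > r=11.5); the cone at (-3, 15.5): at t=0.068 of its height the radius interpolates to r₁+(r₂−r₁)t = 7.557, giving a regular 24-gon of that circumradius (area = (24/2)·7.557²·sin(360°/24) = 177.38 mm²); Merging all regions: the regions partially overlap — summed areas 439.88 mm² minus the doubly-counted overlap 2.85 mm² gives 437.03 mm² — area = 437.03 mm². So its area = 437.03 mm². Layer 11 (z = 3.08): the cube (footprint 25×10.5) is included at this height (area 262.50 mm²); the sphere at (11, 16) does not reach this height (|z−center|=13.420 > r=11.5); the cone at (-3, 15.5) is absent (z outside [3.5, 22]); Combining (union): only the 25×10.5 cube is present, so the union is just that shape — area = 262.50 mm². So its area = 262.50 mm². Layer 17 is larger (437.03 vs 262.50 mm²).

layer 17 (z = 4.76 mm)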